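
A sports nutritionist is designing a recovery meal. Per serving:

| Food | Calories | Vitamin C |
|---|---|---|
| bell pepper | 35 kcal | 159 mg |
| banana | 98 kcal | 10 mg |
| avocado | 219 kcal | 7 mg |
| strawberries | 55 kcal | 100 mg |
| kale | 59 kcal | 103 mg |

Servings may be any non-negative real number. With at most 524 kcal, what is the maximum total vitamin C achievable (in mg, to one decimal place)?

2380.5 mg

Vitamin C per kcal: bell pepper 4.543, strawberries 1.818, kale 1.746, banana 0.102, avocado 0.03196.
With no serving limits, spend the whole calories allowance on bell pepper: 524 kcal / 35 kcal × 159 mg = 2380.5 mg.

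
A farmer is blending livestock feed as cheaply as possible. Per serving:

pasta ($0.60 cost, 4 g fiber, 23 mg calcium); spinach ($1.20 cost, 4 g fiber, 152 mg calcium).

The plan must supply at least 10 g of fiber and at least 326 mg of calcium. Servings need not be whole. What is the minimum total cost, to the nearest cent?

$2.75

pasta only: max(10/4, 326/23) = 14.17 servings → $8.50.
spinach only: max(10/4, 326/152) = 2.5 servings → $3.00.
pasta + spinach with both tight: 0.4186 servings and 2.081 servings → $2.75.
The minimum over all feasible corners is $2.75.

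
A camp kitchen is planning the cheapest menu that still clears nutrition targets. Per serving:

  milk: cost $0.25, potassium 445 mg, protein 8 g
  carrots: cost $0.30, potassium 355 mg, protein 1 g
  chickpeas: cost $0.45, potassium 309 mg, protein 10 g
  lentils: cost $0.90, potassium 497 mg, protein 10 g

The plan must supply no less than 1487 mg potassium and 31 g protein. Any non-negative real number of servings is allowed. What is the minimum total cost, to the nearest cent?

$0.97

Compare the cost at each extreme point of the feasible region.
milk only: max(1487/445, 31/8) = 3.875 servings → $0.97.
carrots only: max(1487/355, 31/1) = 31 servings → $9.30.
chickpeas only: max(1487/309, 31/10) = 4.812 servings → $2.17.
lentils only: max(1487/497, 31/10) = 3.1 servings → $2.79.
milk + carrots: the both-tight solution has a negative serving — not a feasible corner.
milk + chickpeas with both tight: 2.675 servings and 0.9601 servings → $1.10.
milk + lentils with both targets exact would need a negative amount; discard.
carrots + chickpeas with both tight: 1.633 servings and 2.937 servings → $1.81.
carrots + lentils: intersection lies outside the first quadrant.
chickpeas + lentils with both tight: 0.2856 servings and 2.814 servings → $2.66.
So the least-cost plan costs $0.97.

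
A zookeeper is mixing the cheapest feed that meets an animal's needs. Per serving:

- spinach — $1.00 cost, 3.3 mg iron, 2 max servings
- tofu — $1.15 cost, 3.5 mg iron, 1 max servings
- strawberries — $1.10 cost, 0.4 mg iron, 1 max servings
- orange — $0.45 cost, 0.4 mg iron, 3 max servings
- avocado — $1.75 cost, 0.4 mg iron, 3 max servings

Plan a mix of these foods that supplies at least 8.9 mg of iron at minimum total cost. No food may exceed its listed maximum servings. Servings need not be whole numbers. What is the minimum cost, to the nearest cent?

Cost per mg of iron: spinach $0.3030, tofu $0.3286, orange $1.1250, strawberries $2.7500, avocado $4.3750.
Take 2 servings of spinach: +6.6 mg iron for $2.00 (total $2.00, still need 2.3 mg).
Take 0.6571 servings of tofu: +2.3 mg iron for $0.76 (total $2.76, still need 0.0 mg).
Filling from the cheapest source first is optimal under one linear minimum: $2.76.

$2.76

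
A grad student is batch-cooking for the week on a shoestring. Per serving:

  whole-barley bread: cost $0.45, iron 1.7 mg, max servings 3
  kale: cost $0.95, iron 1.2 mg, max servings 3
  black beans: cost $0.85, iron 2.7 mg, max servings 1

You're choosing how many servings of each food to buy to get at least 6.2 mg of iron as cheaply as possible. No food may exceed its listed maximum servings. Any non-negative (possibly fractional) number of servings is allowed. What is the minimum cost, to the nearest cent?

Cost per mg of iron: whole-barley bread $0.2647, black beans $0.3148, kale $0.7917.
Take 3 servings of whole-barley bread: +5.1 mg iron for $1.35 (total $1.35, still need 1.1 mg).
Take 0.4074 servings of black beans: +1.1 mg iron for $0.35 (total $1.70, still need 0.0 mg).
Greedy by cheapest-per-mg is optimal for a single linear constraint, so the minimum cost is $1.70.

$1.70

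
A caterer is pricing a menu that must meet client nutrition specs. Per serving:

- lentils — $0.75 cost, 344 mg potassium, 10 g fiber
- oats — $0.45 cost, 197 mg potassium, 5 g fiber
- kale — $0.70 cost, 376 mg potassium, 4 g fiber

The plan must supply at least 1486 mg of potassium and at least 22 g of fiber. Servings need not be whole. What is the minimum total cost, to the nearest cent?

At the optimum either one food covers both requirements or two foods hit both targets exactly; no other combination can be cheaper.
lentils only: max(1486/344, 22/10) = 4.32 servings → $3.24.
oats only: max(1486/197, 22/5) = 7.543 servings → $3.39.
kale only: max(1486/376, 22/4) = 5.5 servings → $3.85.
lentils + oats with both targets exact would need a negative amount; discard.
lentils + kale with both tight: 0.9765 servings and 3.059 servings → $2.87.
oats + kale with both tight: 2.132 servings and 2.835 servings → $2.94.
So the least-cost plan costs $2.87.

$2.87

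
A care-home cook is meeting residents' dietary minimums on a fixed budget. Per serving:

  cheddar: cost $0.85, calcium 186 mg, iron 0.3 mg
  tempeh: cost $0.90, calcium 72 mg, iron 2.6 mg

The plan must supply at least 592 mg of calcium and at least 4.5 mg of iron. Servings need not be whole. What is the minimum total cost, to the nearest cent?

Two binding constraints pin down two serving amounts, so the optimal mix uses at most two foods. The candidates are each food alone (scaled to the tighter of calcium/iron) and each pair with both constraints tight.
cheddar only: max(592/186, 4.5/0.3) = 15 servings → $12.75.
tempeh only: max(592/72, 4.5/2.6) = 8.222 servings → $7.40.
cheddar + tempeh with both tight: 2.63 servings and 1.427 servings → $3.52.
So the least-cost plan costs $3.52.

$3.52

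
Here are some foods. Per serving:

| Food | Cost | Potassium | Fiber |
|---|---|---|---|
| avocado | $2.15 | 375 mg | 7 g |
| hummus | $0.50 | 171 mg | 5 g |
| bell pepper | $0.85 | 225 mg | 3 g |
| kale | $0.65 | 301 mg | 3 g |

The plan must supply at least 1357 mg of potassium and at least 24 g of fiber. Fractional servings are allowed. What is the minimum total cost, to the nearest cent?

This is a tiny linear program; its minimum lies at a vertex of the feasible set. List the vertices and price them.
avocado only: max(1357/375, 24/7) = 3.619 servings → $7.78.
hummus only: max(1357/171, 24/5) = 7.936 servings → $3.97.
bell pepper only: max(1357/225, 24/3) = 8 servings → $6.80.
kale only: max(1357/301, 24/3) = 8 servings → $5.20.
avocado + hummus: the both-tight solution has a negative serving — not a feasible corner.
avocado + bell pepper with both tight: 2.953 servings and 1.109 servings → $7.29.
avocado + kale with both tight: 3.211 servings and 0.5081 servings → $7.23.
hummus + bell pepper with both tight: 2.172 servings and 4.381 servings → $4.81.
hummus + kale with both tight: 3.178 servings and 2.703 servings → $3.35.
bell pepper + kale: intersection lies outside the first quadrant.
So the least-cost plan costs $3.35.

$3.35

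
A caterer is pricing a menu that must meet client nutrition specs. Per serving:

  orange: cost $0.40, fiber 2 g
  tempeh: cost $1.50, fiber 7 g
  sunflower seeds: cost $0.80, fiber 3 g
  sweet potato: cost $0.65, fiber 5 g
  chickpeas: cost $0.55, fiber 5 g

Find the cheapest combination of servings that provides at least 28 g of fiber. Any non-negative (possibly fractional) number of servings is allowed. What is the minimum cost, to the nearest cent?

Cost per g of fiber: chickpeas $0.1100, sweet potato $0.1300, orange $0.2000, tempeh $0.2143, sunflower seeds $0.2667.
With no serving limits, use only chickpeas: 28 g / 5 g = 5.6 servings × $0.55 = $3.08.

$3.08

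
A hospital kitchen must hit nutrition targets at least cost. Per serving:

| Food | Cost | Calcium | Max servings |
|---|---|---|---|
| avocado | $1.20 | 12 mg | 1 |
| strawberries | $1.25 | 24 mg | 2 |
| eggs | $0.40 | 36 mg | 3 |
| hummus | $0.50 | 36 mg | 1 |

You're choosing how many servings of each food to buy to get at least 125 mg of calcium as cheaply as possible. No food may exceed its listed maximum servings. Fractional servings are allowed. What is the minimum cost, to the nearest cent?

Cost per mg of calcium: eggs $0.0111, hummus $0.0139, strawberries $0.0521, avocado $0.1000.
Take 3 servings of eggs: +108.0 mg calcium for $1.20 (total $1.20, still need 17.0 mg).
Take 0.4722 servings of hummus: +17.0 mg calcium for $0.24 (total $1.44, still need 0.0 mg).
Filling from the cheapest source first is optimal under one linear minimum: $1.44.

$1.44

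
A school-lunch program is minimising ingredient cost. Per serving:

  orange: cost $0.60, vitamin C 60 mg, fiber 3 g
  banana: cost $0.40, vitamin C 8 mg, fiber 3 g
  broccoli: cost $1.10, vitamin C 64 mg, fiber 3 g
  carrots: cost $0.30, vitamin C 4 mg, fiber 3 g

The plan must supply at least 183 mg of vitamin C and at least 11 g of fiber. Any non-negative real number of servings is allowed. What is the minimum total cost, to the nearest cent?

$2.00

Check every corner: each single food scaled to meet both minima, and each pair solved so both constraints bind.
orange only: max(183/60, 11/3) = 3.667 servings → $2.20.
banana only: max(183/8, 11/3) = 22.88 servings → $9.15.
broccoli only: max(183/64, 11/3) = 3.667 servings → $4.03.
carrots only: max(183/4, 11/3) = 45.75 servings → $13.72.
orange + banana with both tight: 2.955 servings and 0.7115 servings → $2.06.
orange + broccoli: intersection lies outside the first quadrant.
orange + carrots with both tight: 3.006 servings and 0.6607 servings → $2.00.
banana + broccoli with both tight: 0.9226 servings and 2.744 servings → $3.39.
banana + carrots with both targets exact would need a negative amount; discard.
broccoli + carrots with both tight: 2.806 servings and 0.8611 servings → $3.34.
So the least-cost plan costs $2.00.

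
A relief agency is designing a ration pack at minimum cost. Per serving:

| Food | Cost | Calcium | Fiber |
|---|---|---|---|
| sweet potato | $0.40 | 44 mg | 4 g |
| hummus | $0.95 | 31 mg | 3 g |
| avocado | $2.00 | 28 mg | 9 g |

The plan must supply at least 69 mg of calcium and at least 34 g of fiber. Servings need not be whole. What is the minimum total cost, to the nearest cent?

$3.40

For a min-cost LP with two ≥-constraints, a basic feasible solution has at most two positive variables.
sweet potato only: max(69/44, 34/4) = 8.5 servings → $3.40.
hummus only: max(69/31, 34/3) = 11.33 servings → $10.77.
avocado only: max(69/28, 34/9) = 3.778 servings → $7.56.
sweet potato + hummus: intersection lies outside the first quadrant.
sweet potato + avocado with both targets exact would need a negative amount; discard.
hummus + avocado: the both-tight solution has a negative serving — not a feasible corner.
So the least-cost plan costs $3.40.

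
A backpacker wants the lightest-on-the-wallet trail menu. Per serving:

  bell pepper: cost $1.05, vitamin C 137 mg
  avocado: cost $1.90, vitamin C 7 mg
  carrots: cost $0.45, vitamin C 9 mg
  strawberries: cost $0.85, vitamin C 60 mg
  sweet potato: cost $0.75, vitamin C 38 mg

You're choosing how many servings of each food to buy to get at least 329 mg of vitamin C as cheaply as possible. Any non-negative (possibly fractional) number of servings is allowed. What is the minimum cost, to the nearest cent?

$2.52

Cost per mg of vitamin C: bell pepper $0.0077, strawberries $0.0142, sweet potato $0.0197, carrots $0.0500, avocado $0.2714.
With no serving limits, use only bell pepper: 329 mg / 137 mg = 2.401 servings × $1.05 = $2.52.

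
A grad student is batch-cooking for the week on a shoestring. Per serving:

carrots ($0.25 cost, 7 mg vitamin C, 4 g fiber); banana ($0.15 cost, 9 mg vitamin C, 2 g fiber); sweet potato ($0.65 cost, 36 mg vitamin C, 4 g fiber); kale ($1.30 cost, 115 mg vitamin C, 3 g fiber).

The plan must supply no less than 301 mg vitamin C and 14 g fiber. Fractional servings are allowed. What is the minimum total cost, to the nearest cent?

$3.57

Minimising a linear cost over {vitamin C ≥ 301, fiber ≥ 14, servings ≥ 0} — the optimum is at a vertex, using one or two foods.
carrots only: max(301/7, 14/4) = 43 servings → $10.75.
banana only: max(301/9, 14/2) = 33.44 servings → $5.02.
sweet potato only: max(301/36, 14/4) = 8.361 servings → $5.43.
kale only: max(301/115, 14/3) = 4.667 servings → $6.07.
carrots + banana: the both-tight solution has a negative serving — not a feasible corner.
carrots + sweet potato: intersection lies outside the first quadrant.
carrots + kale with both tight: 1.61 servings and 2.519 servings → $3.68.
banana + sweet potato: the both-tight solution has a negative serving — not a feasible corner.
banana + kale with both tight: 3.483 servings and 2.345 servings → $3.57.
sweet potato + kale with both tight: 2.009 servings and 1.989 servings → $3.89.
Cheapest feasible corner: $3.57.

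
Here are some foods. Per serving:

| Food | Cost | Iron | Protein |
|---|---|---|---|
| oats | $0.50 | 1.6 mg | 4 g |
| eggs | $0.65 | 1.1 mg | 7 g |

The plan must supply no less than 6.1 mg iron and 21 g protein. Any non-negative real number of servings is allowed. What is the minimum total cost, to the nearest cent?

This is a tiny linear program; its minimum lies at a vertex of the feasible set. List the vertices and price them.
oats only: max(6.1/1.6, 21/4) = 5.25 servings → $2.62.
eggs only: max(6.1/1.1, 21/7) = 5.545 servings → $3.60.
oats + eggs with both tight: 2.882 servings and 1.353 servings → $2.32.
Cheapest feasible corner: $2.32.

$2.32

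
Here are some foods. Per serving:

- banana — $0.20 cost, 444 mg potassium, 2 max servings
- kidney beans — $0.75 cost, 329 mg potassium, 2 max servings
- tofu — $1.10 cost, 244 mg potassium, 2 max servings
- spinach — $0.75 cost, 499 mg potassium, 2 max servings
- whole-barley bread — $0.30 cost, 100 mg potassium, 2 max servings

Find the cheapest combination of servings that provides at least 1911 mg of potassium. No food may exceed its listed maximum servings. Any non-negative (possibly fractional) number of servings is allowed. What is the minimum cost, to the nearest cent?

Cost per mg of potassium: banana $0.0005, spinach $0.0015, kidney beans $0.0023, whole-barley bread $0.0030, tofu $0.0045.
Take 2 servings of banana: +888.0 mg potassium for $0.40 (total $0.40, still need 1023.0 mg).
Take 2 servings of spinach: +998.0 mg potassium for $1.50 (total $1.90, still need 25.0 mg).
Take 0.07599 servings of kidney beans: +25.0 mg potassium for $0.06 (total $1.96, still need 0.0 mg).
Filling from the cheapest source first is optimal under one linear minimum: $1.96.

$1.96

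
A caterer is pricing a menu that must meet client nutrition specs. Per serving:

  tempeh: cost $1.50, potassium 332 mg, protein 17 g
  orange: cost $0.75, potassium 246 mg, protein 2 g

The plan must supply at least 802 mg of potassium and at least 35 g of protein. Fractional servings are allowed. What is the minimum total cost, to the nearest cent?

$3.42

This is a tiny linear program; its minimum lies at a vertex of the feasible set. List the vertices and price them.
tempeh only: max(802/332, 35/17) = 2.416 servings → $3.62.
orange only: max(802/246, 35/2) = 17.5 servings → $13.12.
tempeh + orange with both tight: 1.991 servings and 0.5725 servings → $3.42.
Cheapest feasible corner: $3.42.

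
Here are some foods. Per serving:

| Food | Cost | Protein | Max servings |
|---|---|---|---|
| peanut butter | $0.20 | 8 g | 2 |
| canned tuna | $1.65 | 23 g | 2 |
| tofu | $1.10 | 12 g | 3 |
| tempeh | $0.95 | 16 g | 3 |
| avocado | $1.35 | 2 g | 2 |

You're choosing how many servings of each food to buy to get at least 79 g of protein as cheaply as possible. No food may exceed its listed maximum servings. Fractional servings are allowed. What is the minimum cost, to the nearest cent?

Cost per g of protein: peanut butter $0.0250, tempeh $0.0594, canned tuna $0.0717, tofu $0.0917, avocado $0.6750.
Take 2 servings of peanut butter: +16.0 g protein for $0.40 (total $0.40, still need 63.0 g).
Take 3 servings of tempeh: +48.0 g protein for $2.85 (total $3.25, still need 15.0 g).
Take 0.6522 servings of canned tuna: +15.0 g protein for $1.08 (total $4.33, still need 0.0 g).
Filling from the cheapest source first is optimal under one linear minimum: $4.33.

$4.33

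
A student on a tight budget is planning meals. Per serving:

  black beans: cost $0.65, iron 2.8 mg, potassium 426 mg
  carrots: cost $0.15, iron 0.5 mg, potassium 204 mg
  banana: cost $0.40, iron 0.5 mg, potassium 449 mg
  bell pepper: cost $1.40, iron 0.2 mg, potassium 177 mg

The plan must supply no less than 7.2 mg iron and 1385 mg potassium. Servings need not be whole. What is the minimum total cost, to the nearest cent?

black beans only: max(7.2/2.8, 1385/426) = 3.251 servings → $2.11.
carrots only: max(7.2/0.5, 1385/204) = 14.4 servings → $2.16.
banana only: max(7.2/0.5, 1385/449) = 14.4 servings → $5.76.
bell pepper only: max(7.2/0.2, 1385/177) = 36 servings → $50.40.
black beans + carrots with both tight: 2.167 servings and 2.264 servings → $1.75.
black beans + banana with both tight: 2.433 servings and 0.7765 servings → $1.89.
black beans + bell pepper with both tight: 2.43 servings and 1.976 servings → $4.35.
carrots + banana: the both-tight solution has a negative serving — not a feasible corner.
carrots + bell pepper: intersection lies outside the first quadrant.
banana + bell pepper: the both-tight solution has a negative serving — not a feasible corner.
So the least-cost plan costs $1.75.

$1.75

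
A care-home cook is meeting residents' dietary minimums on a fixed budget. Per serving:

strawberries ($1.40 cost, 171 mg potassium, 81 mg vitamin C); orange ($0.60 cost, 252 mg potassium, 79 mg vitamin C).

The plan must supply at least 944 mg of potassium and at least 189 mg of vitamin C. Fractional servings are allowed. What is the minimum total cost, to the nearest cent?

A basic optimal solution has at most two foods positive. Try each food alone and each pair with both targets met exactly.
strawberries only: max(944/171, 189/81) = 5.52 servings → $7.73.
orange only: max(944/252, 189/79) = 3.746 servings → $2.25.
strawberries + orange: intersection lies outside the first quadrant.
So the least-cost plan costs $2.25.

$2.25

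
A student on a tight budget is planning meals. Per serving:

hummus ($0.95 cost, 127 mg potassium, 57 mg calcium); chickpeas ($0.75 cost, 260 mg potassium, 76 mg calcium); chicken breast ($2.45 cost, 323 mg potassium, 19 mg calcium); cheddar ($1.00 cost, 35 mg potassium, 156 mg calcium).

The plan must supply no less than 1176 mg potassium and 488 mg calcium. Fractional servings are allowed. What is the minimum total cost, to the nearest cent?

$4.28

Minimising a linear cost over {potassium ≥ 1176, calcium ≥ 488, servings ≥ 0} — the optimum is at a vertex, using one or two foods.
hummus only: max(1176/127, 488/57) = 9.26 servings → $8.80.
chickpeas only: max(1176/260, 488/76) = 6.421 servings → $4.82.
chicken breast only: max(1176/323, 488/19) = 25.68 servings → $62.93.
cheddar only: max(1176/35, 488/156) = 33.6 servings → $33.60.
hummus + chickpeas with both tight: 7.257 servings and 0.9783 servings → $7.63.
hummus + chicken breast with both tight: 8.456 servings and 0.316 servings → $8.81.
hummus + cheddar: the both-tight solution has a negative serving — not a feasible corner.
chickpeas + chicken breast: intersection lies outside the first quadrant.
chickpeas + cheddar with both tight: 4.39 servings and 0.9896 servings → $4.28.
chicken breast + cheddar with both tight: 3.346 servings and 2.721 servings → $10.92.
So the least-cost plan costs $4.28.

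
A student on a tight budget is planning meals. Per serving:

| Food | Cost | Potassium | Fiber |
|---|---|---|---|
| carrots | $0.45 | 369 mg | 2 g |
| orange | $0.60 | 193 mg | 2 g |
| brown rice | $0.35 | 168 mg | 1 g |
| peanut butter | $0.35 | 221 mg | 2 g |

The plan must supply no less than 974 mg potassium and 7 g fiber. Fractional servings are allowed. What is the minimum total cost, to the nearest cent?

Two binding constraints pin down two serving amounts, so the optimal mix uses at most two foods. The candidates are each food alone (scaled to the tighter of potassium/fiber) and each pair with both constraints tight.
carrots only: max(974/369, 7/2) = 3.5 servings → $1.57.
orange only: max(974/193, 7/2) = 5.047 servings → $3.03.
brown rice only: max(974/168, 7/1) = 7 servings → $2.45.
peanut butter only: max(974/221, 7/2) = 4.407 servings → $1.54.
carrots + orange with both tight: 1.696 servings and 1.804 servings → $1.85.
carrots + brown rice with both targets exact would need a negative amount; discard.
carrots + peanut butter with both tight: 1.355 servings and 2.145 servings → $1.36.
orange + brown rice with both tight: 1.413 servings and 4.175 servings → $2.31.
orange + peanut butter: the both-tight solution has a negative serving — not a feasible corner.
brown rice + peanut butter with both tight: 3.487 servings and 1.757 servings → $1.84.
The minimum over all feasible corners is $1.36.

$1.36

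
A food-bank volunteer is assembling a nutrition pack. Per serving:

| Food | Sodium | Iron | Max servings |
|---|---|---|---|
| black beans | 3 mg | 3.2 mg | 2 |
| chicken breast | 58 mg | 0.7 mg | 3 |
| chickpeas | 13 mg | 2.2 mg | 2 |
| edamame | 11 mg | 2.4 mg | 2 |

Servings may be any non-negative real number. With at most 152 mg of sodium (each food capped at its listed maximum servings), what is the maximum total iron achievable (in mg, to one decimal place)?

Iron per mg sodium: black beans 1.067, edamame 0.2182, chickpeas 0.1692, chicken breast 0.01207.
Take 2 servings of black beans: uses 6 mg sodium, +6.4 mg iron (running total 6.4 mg).
Take 2 servings of edamame: uses 22 mg sodium, +4.8 mg iron (running total 11.2 mg).
Take 2 servings of chickpeas: uses 26 mg sodium, +4.4 mg iron (running total 15.6 mg).
Take 1.69 servings of chicken breast: uses 98 mg sodium, +1.2 mg iron (running total 16.8 mg).
Filling greedily by iron-per-mg sodium is optimal for one linear limit, giving 16.8 mg.

16.8 mg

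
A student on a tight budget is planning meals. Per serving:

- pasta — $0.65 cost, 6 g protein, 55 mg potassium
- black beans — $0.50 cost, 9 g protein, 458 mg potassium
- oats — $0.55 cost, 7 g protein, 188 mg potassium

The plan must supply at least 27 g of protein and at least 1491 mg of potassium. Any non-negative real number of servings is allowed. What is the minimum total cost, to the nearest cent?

$1.63

The cheapest plan sits at a corner of the feasible region — with two constraints it uses at most two foods.
pasta only: max(27/6, 1491/55) = 27.11 servings → $17.62.
black beans only: max(27/9, 1491/458) = 3.255 servings → $1.63.
oats only: max(27/7, 1491/188) = 7.931 servings → $4.36.
pasta + black beans: the both-tight solution has a negative serving — not a feasible corner.
pasta + oats: the both-tight solution has a negative serving — not a feasible corner.
black beans + oats: the both-tight solution has a negative serving — not a feasible corner.
So the least-cost plan costs $1.63.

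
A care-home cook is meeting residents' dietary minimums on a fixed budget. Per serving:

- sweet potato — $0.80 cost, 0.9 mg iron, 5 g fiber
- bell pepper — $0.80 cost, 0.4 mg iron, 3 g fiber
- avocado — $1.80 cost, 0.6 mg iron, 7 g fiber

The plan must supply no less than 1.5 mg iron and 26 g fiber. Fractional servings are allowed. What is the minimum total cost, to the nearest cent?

$4.16

The cheapest plan sits at a corner of the feasible region — with two constraints it uses at most two foods.
sweet potato only: max(1.5/0.9, 26/5) = 5.2 servings → $4.16.
bell pepper only: max(1.5/0.4, 26/3) = 8.667 servings → $6.93.
avocado only: max(1.5/0.6, 26/7) = 3.714 servings → $6.69.
sweet potato + bell pepper: intersection lies outside the first quadrant.
sweet potato + avocado: intersection lies outside the first quadrant.
bell pepper + avocado: the both-tight solution has a negative serving — not a feasible corner.
Cheapest feasible corner: $4.16.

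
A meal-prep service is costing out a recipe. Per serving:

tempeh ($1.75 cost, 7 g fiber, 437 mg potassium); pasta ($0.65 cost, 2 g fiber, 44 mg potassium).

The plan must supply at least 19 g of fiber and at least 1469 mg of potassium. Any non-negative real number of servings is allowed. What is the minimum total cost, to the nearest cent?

tempeh only: max(19/7, 1469/437) = 3.362 servings → $5.88.
pasta only: max(19/2, 1469/44) = 33.39 servings → $21.70.
tempeh + pasta: intersection lies outside the first quadrant.
The minimum over all feasible corners is $5.88.

$5.88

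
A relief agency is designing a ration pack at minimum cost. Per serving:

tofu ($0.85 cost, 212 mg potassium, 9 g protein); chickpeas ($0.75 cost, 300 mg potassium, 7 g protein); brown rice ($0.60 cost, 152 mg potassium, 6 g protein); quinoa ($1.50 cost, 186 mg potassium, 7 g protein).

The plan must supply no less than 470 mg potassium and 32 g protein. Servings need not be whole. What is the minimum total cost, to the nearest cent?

$3.02

An LP optimum is at a vertex; with two nutrient constraints at most two foods are used. Check each candidate.
tofu only: max(470/212, 32/9) = 3.556 servings → $3.02.
chickpeas only: max(470/300, 32/7) = 4.571 servings → $3.43.
brown rice only: max(470/152, 32/6) = 5.333 servings → $3.20.
quinoa only: max(470/186, 32/7) = 4.571 servings → $6.86.
tofu + chickpeas with both targets exact would need a negative amount; discard.
tofu + brown rice: the both-tight solution has a negative serving — not a feasible corner.
tofu + quinoa with both targets exact would need a negative amount; discard.
chickpeas + brown rice: intersection lies outside the first quadrant.
chickpeas + quinoa with both targets exact would need a negative amount; discard.
brown rice + quinoa: the both-tight solution has a negative serving — not a feasible corner.
Cheapest feasible corner: $3.02.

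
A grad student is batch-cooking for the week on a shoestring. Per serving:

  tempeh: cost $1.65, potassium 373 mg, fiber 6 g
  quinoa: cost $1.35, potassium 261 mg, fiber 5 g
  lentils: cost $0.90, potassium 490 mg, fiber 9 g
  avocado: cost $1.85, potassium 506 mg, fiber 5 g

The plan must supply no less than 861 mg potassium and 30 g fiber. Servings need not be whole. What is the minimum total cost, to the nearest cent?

$3.00

For a min-cost LP with two ≥-constraints, a basic feasible solution has at most two positive variables.
tempeh only: max(861/373, 30/6) = 5 servings → $8.25.
quinoa only: max(861/261, 30/5) = 6 servings → $8.10.
lentils only: max(861/490, 30/9) = 3.333 servings → $3.00.
avocado only: max(861/506, 30/5) = 6 servings → $11.10.
tempeh + quinoa: intersection lies outside the first quadrant.
tempeh + lentils: the both-tight solution has a negative serving — not a feasible corner.
tempeh + avocado: intersection lies outside the first quadrant.
quinoa + lentils: intersection lies outside the first quadrant.
quinoa + avocado with both targets exact would need a negative amount; discard.
lentils + avocado with both targets exact would need a negative amount; discard.
The minimum over all feasible corners is $3.00.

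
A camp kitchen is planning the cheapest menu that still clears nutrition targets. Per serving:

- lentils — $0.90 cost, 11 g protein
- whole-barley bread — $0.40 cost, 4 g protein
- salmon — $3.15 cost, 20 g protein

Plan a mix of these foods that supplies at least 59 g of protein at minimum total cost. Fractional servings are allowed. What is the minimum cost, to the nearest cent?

Cost per g of protein: lentils $0.0818, whole-barley bread $0.1000, salmon $0.1575.
With no serving limits, use only lentils: 59 g / 11 g = 5.364 servings × $0.90 = $4.83.

$4.83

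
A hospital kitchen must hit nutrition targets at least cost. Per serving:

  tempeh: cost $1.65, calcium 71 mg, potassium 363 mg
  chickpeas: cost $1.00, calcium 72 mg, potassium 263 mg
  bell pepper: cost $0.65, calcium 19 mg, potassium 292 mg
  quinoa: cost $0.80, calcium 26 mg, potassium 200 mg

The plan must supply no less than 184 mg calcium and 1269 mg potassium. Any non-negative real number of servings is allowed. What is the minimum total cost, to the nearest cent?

$3.59

With two linear requirements the optimum uses one or two foods; enumerate the corners.
tempeh only: max(184/71, 1269/363) = 3.496 servings → $5.77.
chickpeas only: max(184/72, 1269/263) = 4.825 servings → $4.83.
bell pepper only: max(184/19, 1269/292) = 9.684 servings → $6.29.
quinoa only: max(184/26, 1269/200) = 7.077 servings → $5.66.
tempeh + chickpeas: the both-tight solution has a negative serving — not a feasible corner.
tempeh + bell pepper with both tight: 2.141 servings and 1.685 servings → $4.63.
tempeh + quinoa with both tight: 0.7992 servings and 4.894 servings → $5.23.
chickpeas + bell pepper with both tight: 1.848 servings and 2.681 servings → $3.59.
chickpeas + quinoa with both tight: 0.5033 servings and 5.683 servings → $5.05.
bell pepper + quinoa: intersection lies outside the first quadrant.
The minimum over all feasible corners is $3.59.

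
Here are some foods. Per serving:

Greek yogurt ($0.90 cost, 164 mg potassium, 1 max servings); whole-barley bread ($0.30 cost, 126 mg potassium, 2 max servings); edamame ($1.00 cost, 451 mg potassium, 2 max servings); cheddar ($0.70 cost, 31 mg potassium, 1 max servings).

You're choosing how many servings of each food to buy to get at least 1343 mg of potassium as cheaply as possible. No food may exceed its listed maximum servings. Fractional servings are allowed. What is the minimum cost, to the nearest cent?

$4.06

Cost per mg of potassium: edamame $0.0022, whole-barley bread $0.0024, Greek yogurt $0.0055, cheddar $0.0226.
Take 2 servings of edamame: +902.0 mg potassium for $2.00 (total $2.00, still need 441.0 mg).
Take 2 servings of whole-barley bread: +252.0 mg potassium for $0.60 (total $2.60, still need 189.0 mg).
Take 1 serving of Greek yogurt: +164.0 mg potassium for $0.90 (total $3.50, still need 25.0 mg).
Take 0.8065 servings of cheddar: +25.0 mg potassium for $0.56 (total $4.06, still need 0.0 mg).
Greedy by cheapest-per-mg is optimal for a single linear constraint, so the minimum cost is $4.06.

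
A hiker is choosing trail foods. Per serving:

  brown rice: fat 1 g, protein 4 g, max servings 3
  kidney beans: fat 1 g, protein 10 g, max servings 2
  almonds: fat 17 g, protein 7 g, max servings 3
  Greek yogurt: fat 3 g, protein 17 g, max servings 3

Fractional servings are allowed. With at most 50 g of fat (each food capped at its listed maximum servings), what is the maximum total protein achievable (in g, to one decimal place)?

Protein per g fat: kidney beans 10, Greek yogurt 5.667, brown rice 4, almonds 0.4118.
Take 2 servings of kidney beans: uses 2 g fat, +20.0 g protein (running total 20.0 g).
Take 3 servings of Greek yogurt: uses 9 g fat, +51.0 g protein (running total 71.0 g).
Take 3 servings of brown rice: uses 3 g fat, +12.0 g protein (running total 83.0 g).
Take 2.118 servings of almonds: uses 36 g fat, +14.8 g protein (running total 97.8 g).
Greedy by best ratio exhausts the fat allowance optimally: 97.8 g.

97.8 g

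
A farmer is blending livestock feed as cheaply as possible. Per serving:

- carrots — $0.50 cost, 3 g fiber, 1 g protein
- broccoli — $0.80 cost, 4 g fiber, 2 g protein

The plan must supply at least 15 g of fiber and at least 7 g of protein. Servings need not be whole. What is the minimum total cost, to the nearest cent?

$2.90

This is a tiny linear program; its minimum lies at a vertex of the feasible set. List the vertices and price them.
carrots only: max(15/3, 7/1) = 7 servings → $3.50.
broccoli only: max(15/4, 7/2) = 3.75 servings → $3.00.
carrots + broccoli with both tight: 1 serving and 3 servings → $2.90.
Cheapest feasible corner: $2.90.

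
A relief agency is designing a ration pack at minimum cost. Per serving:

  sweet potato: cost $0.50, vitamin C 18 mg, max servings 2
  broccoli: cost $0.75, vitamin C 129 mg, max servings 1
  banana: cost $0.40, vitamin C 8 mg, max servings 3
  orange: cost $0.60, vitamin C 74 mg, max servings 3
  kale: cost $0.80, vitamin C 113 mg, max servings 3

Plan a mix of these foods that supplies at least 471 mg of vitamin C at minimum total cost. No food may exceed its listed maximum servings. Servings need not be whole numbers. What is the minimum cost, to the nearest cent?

Cost per mg of vitamin C: broccoli $0.0058, kale $0.0071, orange $0.0081, sweet potato $0.0278, banana $0.0500.
Take 1 serving of broccoli: +129.0 mg vitamin C for $0.75 (total $0.75, still need 342.0 mg).
Take 3 servings of kale: +339.0 mg vitamin C for $2.40 (total $3.15, still need 3.0 mg).
Take 0.04054 servings of orange: +3.0 mg vitamin C for $0.02 (total $3.17, still need 0.0 mg).
Filling from the cheapest source first is optimal under one linear minimum: $3.17.

$3.17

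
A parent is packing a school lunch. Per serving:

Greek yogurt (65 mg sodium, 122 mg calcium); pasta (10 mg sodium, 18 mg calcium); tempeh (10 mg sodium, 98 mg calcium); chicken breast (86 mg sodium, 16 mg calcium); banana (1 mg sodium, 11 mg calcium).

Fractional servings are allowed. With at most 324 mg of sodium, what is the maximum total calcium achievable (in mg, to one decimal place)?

Calcium per mg sodium: banana 11, tempeh 9.8, Greek yogurt 1.877, pasta 1.8, chicken breast 0.186.
With no serving limits, spend the whole sodium allowance on banana: 324 mg / 1 mg × 11 mg = 3564.0 mg.

3564.0 mg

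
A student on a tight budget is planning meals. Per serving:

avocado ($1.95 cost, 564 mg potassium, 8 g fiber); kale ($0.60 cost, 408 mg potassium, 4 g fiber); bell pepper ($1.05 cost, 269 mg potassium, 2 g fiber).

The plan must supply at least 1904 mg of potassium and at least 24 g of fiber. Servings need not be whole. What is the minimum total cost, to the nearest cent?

$3.60

Compare the cost at each extreme point of the feasible region.
avocado only: max(1904/564, 24/8) = 3.376 servings → $6.58.
kale only: max(1904/408, 24/4) = 6 servings → $3.60.
bell pepper only: max(1904/269, 24/2) = 12 servings → $12.60.
avocado + kale with both tight: 2.159 servings and 1.683 servings → $5.22.
avocado + bell pepper with both tight: 2.586 servings and 1.656 servings → $6.78.
kale + bell pepper: intersection lies outside the first quadrant.
The minimum over all feasible corners is $3.60.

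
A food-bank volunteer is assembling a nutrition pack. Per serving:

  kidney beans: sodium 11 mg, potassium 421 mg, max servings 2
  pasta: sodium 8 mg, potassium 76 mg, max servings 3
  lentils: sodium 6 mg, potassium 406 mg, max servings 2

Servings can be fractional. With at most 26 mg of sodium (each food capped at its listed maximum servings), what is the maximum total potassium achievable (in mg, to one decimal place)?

1347.8 mg

Potassium per mg sodium: lentils 67.67, kidney beans 38.27, pasta 9.5.
Take 2 servings of lentils: uses 12 mg sodium, +812.0 mg potassium (running total 812.0 mg).
Take 1.273 servings of kidney beans: uses 14 mg sodium, +535.8 mg potassium (running total 1347.8 mg).
Filling greedily by potassium-per-mg sodium is optimal for one linear limit, giving 1347.8 mg.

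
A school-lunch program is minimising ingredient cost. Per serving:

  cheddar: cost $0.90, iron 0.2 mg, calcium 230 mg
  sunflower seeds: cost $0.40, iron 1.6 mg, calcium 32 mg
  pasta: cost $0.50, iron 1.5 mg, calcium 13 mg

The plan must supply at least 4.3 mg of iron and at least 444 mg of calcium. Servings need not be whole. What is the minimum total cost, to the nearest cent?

cheddar only: max(4.3/0.2, 444/230) = 21.5 servings → $19.35.
sunflower seeds only: max(4.3/1.6, 444/32) = 13.88 servings → $5.55.
pasta only: max(4.3/1.5, 444/13) = 34.15 servings → $17.08.
cheddar + sunflower seeds with both tight: 1.584 servings and 2.489 servings → $2.42.
cheddar + pasta with both tight: 1.782 servings and 2.629 servings → $2.92.
sunflower seeds + pasta: intersection lies outside the first quadrant.
The minimum over all feasible corners is $2.42.

$2.42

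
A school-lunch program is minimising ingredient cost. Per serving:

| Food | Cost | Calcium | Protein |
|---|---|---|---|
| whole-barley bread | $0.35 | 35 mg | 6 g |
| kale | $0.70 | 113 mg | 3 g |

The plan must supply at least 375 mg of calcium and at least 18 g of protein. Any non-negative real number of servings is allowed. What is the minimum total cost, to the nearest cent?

$2.53

For a min-cost LP with two ≥-constraints, a basic feasible solution has at most two positive variables.
whole-barley bread only: max(375/35, 18/6) = 10.71 servings → $3.75.
kale only: max(375/113, 18/3) = 6 servings → $4.20.
whole-barley bread + kale with both tight: 1.586 servings and 2.827 servings → $2.53.
Cheapest feasible corner: $2.53.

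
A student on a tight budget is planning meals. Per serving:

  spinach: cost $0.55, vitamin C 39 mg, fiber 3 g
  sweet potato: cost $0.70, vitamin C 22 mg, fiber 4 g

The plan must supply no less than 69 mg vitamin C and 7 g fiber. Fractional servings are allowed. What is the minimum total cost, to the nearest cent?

$1.26

Minimising a linear cost over {vitamin C ≥ 69, fiber ≥ 7, servings ≥ 0} — the optimum is at a vertex, using one or two foods.
spinach only: max(69/39, 7/3) = 2.333 servings → $1.28.
sweet potato only: max(69/22, 7/4) = 3.136 servings → $2.20.
spinach + sweet potato with both tight: 1.356 servings and 0.7333 servings → $1.26.
The minimum over all feasible corners is $1.26.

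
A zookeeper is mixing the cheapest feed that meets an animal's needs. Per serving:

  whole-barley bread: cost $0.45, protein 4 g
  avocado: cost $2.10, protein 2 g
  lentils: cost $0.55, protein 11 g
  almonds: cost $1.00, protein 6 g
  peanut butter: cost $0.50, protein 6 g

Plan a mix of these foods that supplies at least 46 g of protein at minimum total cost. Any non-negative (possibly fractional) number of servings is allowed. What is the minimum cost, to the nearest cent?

$2.30

Cost per g of protein: lentils $0.0500, peanut butter $0.0833, whole-barley bread $0.1125, almonds $0.1667, avocado $1.0500.
With no serving limits, use only lentils: 46 g / 11 g = 4.182 servings × $0.55 = $2.30.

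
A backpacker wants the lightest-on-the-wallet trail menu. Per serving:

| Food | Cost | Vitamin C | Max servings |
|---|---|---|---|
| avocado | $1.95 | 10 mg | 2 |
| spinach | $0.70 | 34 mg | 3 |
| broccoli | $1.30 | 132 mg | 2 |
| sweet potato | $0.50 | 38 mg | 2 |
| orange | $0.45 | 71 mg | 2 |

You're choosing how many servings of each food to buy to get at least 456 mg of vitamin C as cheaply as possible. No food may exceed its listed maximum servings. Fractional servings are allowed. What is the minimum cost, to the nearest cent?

$4.16

Cost per mg of vitamin C: orange $0.0063, broccoli $0.0098, sweet potato $0.0132, spinach $0.0206, avocado $0.1950.
Take 2 servings of orange: +142.0 mg vitamin C for $0.90 (total $0.90, still need 314.0 mg).
Take 2 servings of broccoli: +264.0 mg vitamin C for $2.60 (total $3.50, still need 50.0 mg).
Take 1.316 servings of sweet potato: +50.0 mg vitamin C for $0.66 (total $4.16, still need 0.0 mg).
Filling from the cheapest source first is optimal under one linear minimum: $4.16.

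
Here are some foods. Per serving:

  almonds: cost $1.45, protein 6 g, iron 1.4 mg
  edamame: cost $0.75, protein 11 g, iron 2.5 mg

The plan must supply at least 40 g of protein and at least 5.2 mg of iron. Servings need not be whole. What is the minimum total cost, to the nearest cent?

At the optimum either one food covers both requirements or two foods hit both targets exactly; no other combination can be cheaper.
almonds only: max(40/6, 5.2/1.4) = 6.667 servings → $9.67.
edamame only: max(40/11, 5.2/2.5) = 3.636 servings → $2.73.
almonds + edamame: intersection lies outside the first quadrant.
Cheapest feasible corner: $2.73.

$2.73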